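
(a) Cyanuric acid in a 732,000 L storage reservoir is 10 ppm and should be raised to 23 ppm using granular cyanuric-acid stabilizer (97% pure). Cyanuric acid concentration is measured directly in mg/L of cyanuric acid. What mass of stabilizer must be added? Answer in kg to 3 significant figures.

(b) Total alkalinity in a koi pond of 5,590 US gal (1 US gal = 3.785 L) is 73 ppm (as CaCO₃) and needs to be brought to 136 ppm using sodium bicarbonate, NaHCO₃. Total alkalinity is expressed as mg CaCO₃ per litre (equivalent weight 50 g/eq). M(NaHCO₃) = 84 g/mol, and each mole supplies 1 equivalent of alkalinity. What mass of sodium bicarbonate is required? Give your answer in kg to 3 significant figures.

(a) 9.81 kg; (b) 2.24 kg

(a) CYA to add: (23 − 10) = 13 mg/L × 732,000 L = 9516 g cyanuric acid.
(a) At 97% purity: 9516 / 0.97 = 9810 g product.

(b) Volume: 5,590 US gal × 3.785 L/gal = 21,158 L.
(b) Alkalinity to add: (136 − 73) = 63 mg/L as CaCO₃ × 21,158 L = 1333 g as CaCO₃.
(b) Equivalents: 1333 g ÷ 50 g/eq = 26.66 eq.
(b) NaHCO₃ supplies 1 eq per mole → 26.66 mol.
(b) Mass: 26.66 mol × 84 g/mol = 2239 g.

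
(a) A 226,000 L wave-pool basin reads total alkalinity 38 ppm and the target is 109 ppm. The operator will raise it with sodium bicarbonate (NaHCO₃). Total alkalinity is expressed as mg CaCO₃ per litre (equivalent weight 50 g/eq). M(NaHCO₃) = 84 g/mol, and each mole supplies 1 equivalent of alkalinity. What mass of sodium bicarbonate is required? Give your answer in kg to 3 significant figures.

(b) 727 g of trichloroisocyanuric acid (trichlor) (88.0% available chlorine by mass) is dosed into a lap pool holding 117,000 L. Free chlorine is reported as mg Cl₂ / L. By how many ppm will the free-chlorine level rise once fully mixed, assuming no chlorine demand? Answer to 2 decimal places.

(a) 27.0 kg; (b) 5.47 ppm

(a) Alkalinity to add: (109 − 38) = 71 mg/L as CaCO₃ × 226,000 L = 16,050 g as CaCO₃.
(a) Equivalents: 16,050 g ÷ 50 g/eq = 320.9 eq.
(a) NaHCO₃ supplies 1 eq per mole → 320.9 mol.
(a) Mass: 320.9 mol × 84 g/mol = 26,960 g.

(b) Available chlorine delivered: 727 g × 0.88 = 639.8 g as Cl₂.
(b) Concentration rise: 639.8 g / 117,000 L = 5.468 mg/L = 5.47 ppm.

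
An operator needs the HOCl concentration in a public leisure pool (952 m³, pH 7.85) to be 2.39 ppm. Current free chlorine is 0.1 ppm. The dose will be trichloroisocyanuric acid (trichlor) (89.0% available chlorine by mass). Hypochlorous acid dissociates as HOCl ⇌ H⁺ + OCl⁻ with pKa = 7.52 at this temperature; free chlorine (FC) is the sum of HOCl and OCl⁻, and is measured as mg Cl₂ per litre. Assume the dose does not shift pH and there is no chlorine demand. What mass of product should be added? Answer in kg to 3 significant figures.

7.92 kg

Volume: 952 m³ = 952,000 L.
[OCl⁻]/[HOCl] = 10^(pH − pKa) = 10^(7.85 − 7.52) = 2.138; fraction as HOCl = 1/(1 + 2.138) = 0.3187.
Free chlorine required for 2.39 ppm HOCl: 2.39 / 0.3187 = 7.5 ppm.
FC to add: 7.5 − 0.1 = 7.4 mg/L as Cl₂.
Cl₂ equivalent: 7.4 mg/L × 952,000 L = 7045 g.
Product at 89.0% available Cl: 7045 / 0.89 = 7915 g.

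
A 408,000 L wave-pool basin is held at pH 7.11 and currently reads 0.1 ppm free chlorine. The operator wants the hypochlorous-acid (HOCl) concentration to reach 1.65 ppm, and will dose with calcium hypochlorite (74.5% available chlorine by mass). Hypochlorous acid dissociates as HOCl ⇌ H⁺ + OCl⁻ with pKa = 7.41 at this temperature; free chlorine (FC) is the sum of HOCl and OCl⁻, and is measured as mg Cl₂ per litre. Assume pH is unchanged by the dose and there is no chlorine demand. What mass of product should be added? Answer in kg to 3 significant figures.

[OCl⁻]/[HOCl] = 10^(pH − pKa) = 10^(7.11 − 7.41) = 0.5012; fraction as HOCl = 1/(1 + 0.5012) = 0.6661.
Free chlorine required for 1.65 ppm HOCl: 1.65 / 0.6661 = 2.477 ppm.
FC to add: 2.477 − 0.1 = 2.377 mg/L as Cl₂.
Cl₂ equivalent: 2.377 mg/L × 408,000 L = 969.8 g.
Product at 74.5% available Cl: 969.8 / 0.745 = 1302 g.

1.30 kg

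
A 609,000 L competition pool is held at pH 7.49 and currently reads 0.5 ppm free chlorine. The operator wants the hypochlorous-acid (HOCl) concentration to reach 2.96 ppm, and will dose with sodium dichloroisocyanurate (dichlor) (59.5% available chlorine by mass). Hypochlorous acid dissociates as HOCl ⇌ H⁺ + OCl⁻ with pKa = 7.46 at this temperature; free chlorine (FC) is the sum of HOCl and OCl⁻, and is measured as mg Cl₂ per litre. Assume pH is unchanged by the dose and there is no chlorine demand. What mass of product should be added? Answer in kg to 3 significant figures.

5.76 kg

[OCl⁻]/[HOCl] = 10^(pH − pKa) = 10^(7.49 − 7.46) = 1.072; fraction as HOCl = 1/(1 + 1.072) = 0.4827.
Free chlorine required for 2.96 ppm HOCl: 2.96 / 0.4827 = 6.132 ppm.
FC to add: 6.132 − 0.5 = 5.632 mg/L as Cl₂.
Cl₂ equivalent: 5.632 mg/L × 609,000 L = 3430 g.
Product at 59.5% available Cl: 3430 / 0.595 = 5764 g.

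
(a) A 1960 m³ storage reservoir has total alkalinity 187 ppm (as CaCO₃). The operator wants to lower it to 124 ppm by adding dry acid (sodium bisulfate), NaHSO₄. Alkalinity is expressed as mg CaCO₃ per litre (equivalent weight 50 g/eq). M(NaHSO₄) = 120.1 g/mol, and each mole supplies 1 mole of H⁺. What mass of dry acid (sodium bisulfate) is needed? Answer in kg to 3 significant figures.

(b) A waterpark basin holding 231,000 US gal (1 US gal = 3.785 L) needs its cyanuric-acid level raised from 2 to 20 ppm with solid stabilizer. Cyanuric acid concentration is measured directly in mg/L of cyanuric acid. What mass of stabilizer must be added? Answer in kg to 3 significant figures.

(a) 297 kg; (b) 15.7 kg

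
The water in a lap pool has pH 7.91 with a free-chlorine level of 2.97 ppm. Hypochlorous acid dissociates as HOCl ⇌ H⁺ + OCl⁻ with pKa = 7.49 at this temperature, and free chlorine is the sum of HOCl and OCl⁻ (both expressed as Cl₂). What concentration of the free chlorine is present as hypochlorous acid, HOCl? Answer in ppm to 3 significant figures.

0.818 ppm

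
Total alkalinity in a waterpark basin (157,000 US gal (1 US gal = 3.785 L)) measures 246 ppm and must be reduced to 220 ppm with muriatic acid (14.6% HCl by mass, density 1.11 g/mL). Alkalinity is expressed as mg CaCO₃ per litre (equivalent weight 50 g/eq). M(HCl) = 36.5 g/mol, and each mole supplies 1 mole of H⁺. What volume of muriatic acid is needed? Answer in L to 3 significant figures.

69.6 L

Volume: 157,000 US gal × 3.785 L/gal = 594,245 L.
Alkalinity to neutralize: (246 − 220) = 26 mg/L as CaCO₃ × 594,245 L = 15,450 g as CaCO₃.
Equivalents of H⁺ required: 15,450 ÷ 50 g/eq = 309 eq = 309 mol HCl.
Mass of HCl: 309 × 36.5 = 11,280 g.
Mass of 14.6% solution: 11,280 / 0.146 = 77,250 g.
Volume: 77,250 g ÷ 1.11 g/mL = 69,600 mL.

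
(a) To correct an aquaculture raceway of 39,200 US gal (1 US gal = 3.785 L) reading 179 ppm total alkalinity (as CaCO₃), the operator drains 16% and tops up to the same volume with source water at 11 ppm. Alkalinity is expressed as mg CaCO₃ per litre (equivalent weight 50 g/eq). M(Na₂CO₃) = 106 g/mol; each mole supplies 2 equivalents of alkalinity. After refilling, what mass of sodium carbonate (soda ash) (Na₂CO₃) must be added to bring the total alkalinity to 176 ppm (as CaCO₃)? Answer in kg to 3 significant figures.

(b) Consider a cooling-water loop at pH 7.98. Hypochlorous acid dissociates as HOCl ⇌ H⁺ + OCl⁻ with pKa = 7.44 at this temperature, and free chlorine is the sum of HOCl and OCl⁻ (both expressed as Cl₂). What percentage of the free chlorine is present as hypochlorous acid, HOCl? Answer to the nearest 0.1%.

(a) Volume: 39,200 US gal × 3.785 L/gal = 148,372 L.
(a) After draining 16% and refilling: 179 × 0.84 + 11 × 0.16 = 152.12 ppm.
(a) Deficit to target: 176 − 152.12 = 23.88 mg/L.
(a) As CaCO₃: 23.88 mg/L × 148,372 L = 3543 g; ÷ 50 g/eq ÷ 2 = 35.43 mol Na₂CO₃.
(a) Mass: 35.43 × 106 = 3756 g.

(b) [OCl⁻]/[HOCl] = 10^(pH − pKa) = 10^(7.98 − 7.44) = 10^0.54 = 3.467.
(b) Fraction as HOCl = 1 / (1 + 3.467) = 0.2238.

(a) 3.76 kg; (b) 22.4%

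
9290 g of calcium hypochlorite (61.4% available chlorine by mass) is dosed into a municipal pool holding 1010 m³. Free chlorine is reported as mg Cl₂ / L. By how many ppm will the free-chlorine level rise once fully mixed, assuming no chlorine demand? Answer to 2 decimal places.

Volume: 1010 m³ = 1,010,000 L.
Available chlorine delivered: 9290 g × 0.614 = 5704 g as Cl₂.
Concentration rise: 5704 g / 1,010,000 L = 5.648 mg/L = 5.65 ppm.

5.65 ppm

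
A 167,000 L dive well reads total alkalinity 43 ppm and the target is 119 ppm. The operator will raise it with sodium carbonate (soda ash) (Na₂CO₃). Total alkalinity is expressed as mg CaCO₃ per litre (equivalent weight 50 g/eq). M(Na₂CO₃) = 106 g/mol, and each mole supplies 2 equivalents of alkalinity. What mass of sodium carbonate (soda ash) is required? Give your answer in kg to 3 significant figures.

13.5 kg

Alkalinity to add: (119 − 43) = 76 mg/L as CaCO₃ × 167,000 L = 12,690 g as CaCO₃.
Equivalents: 12,690 g ÷ 50 g/eq = 253.8 eq.
Each mole of Na₂CO₃ supplies 2 eq, so 253.8 / 2 = 126.9 mol.
Mass: 126.9 mol × 106 g/mol = 13,450 g.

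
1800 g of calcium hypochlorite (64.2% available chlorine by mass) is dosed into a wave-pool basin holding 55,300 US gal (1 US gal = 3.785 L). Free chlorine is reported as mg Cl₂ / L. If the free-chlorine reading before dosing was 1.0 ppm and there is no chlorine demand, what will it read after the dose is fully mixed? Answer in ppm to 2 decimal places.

Volume: 55,300 US gal × 3.785 L/gal = 209,310 L.
Available chlorine delivered: 1800 g × 0.642 = 1156 g as Cl₂.
Concentration rise: 1156 g / 209,310 L = 5.521 mg/L = 5.52 ppm.
Final FC: 1.0 + 5.52 = 6.52 ppm.

6.52 ppm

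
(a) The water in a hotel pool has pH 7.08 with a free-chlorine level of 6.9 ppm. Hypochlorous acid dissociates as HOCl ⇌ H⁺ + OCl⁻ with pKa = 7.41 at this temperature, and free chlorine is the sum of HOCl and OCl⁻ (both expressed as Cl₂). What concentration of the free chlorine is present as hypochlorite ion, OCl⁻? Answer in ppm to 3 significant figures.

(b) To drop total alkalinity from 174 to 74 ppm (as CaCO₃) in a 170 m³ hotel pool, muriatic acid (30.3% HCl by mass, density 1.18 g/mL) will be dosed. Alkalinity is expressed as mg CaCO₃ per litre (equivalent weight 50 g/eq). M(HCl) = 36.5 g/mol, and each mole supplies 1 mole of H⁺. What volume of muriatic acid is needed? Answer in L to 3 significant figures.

(a) 2.20 ppm; (b) 34.7 L

(a) [OCl⁻]/[HOCl] = 10^(pH − pKa) = 10^(7.08 − 7.41) = 10^-0.33 = 0.4677.
(a) Fraction as HOCl = 1 / (1 + 0.4677) = 0.6813.
(a) OCl⁻ = (1 − 0.6813) × 6.9 ppm = 2.199 ppm.

(b) Volume: 170 m³ = 170,000 L.
(b) Alkalinity to neutralize: (174 − 74) = 100 mg/L as CaCO₃ × 170,000 L = 17,000 g as CaCO₃.
(b) Equivalents of H⁺ required: 17,000 ÷ 50 g/eq = 340 eq = 340 mol HCl.
(b) Mass of HCl: 340 × 36.5 = 12,410 g.
(b) Mass of 30.3% solution: 12,410 / 0.303 = 40,960 g.
(b) Volume: 40,960 g ÷ 1.18 g/mL = 34,710 mL.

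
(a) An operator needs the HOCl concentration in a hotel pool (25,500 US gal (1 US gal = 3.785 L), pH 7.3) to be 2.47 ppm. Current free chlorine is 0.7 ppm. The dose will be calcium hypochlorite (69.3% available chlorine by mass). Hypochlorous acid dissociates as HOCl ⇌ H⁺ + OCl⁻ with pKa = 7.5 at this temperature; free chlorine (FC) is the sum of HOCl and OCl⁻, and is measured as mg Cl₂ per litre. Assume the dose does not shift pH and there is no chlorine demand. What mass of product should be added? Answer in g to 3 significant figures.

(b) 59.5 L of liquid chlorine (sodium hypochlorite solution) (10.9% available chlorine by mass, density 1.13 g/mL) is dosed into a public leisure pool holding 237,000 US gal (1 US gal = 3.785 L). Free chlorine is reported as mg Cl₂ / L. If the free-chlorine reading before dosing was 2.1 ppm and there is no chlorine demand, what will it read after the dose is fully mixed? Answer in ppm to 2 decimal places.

(a) Volume: 25,500 US gal × 3.785 L/gal = 96,518 L.
(a) [OCl⁻]/[HOCl] = 10^(pH − pKa) = 10^(7.3 − 7.5) = 0.631; fraction as HOCl = 1/(1 + 0.631) = 0.6131.
(a) Free chlorine required for 2.47 ppm HOCl: 2.47 / 0.6131 = 4.028 ppm.
(a) FC to add: 4.028 − 0.7 = 3.328 mg/L as Cl₂.
(a) Cl₂ equivalent: 3.328 mg/L × 96,518 L = 321.3 g.
(a) Product at 69.3% available Cl: 321.3 / 0.693 = 463.6 g.

(b) Volume: 237,000 US gal × 3.785 L/gal = 897,045 L.
(b) Mass of solution: 59.5 L × 1000 mL/L × 1.13 g/mL = 67,240 g.
(b) Available chlorine delivered: 67,240 g × 0.109 = 7329 g as Cl₂.
(b) Concentration rise: 7329 g / 897,045 L = 8.17 mg/L = 8.17 ppm.
(b) Final FC: 2.1 + 8.17 = 10.27 ppm.

(a) 464 g; (b) 10.27 ppm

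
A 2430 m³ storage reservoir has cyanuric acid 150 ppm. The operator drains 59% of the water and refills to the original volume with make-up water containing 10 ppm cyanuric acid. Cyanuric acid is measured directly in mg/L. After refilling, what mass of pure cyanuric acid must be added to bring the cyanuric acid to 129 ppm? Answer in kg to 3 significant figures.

150 kg

Volume: 2430 m³ = 2,430,000 L.
After draining 59% and refilling: 150 × 0.41 + 10 × 0.59 = 67.4 ppm.
Deficit to target: 129 − 67.4 = 61.6 mg/L.
Mass: 61.6 mg/L × 2,430,000 L = 149,700 g cyanuric acid.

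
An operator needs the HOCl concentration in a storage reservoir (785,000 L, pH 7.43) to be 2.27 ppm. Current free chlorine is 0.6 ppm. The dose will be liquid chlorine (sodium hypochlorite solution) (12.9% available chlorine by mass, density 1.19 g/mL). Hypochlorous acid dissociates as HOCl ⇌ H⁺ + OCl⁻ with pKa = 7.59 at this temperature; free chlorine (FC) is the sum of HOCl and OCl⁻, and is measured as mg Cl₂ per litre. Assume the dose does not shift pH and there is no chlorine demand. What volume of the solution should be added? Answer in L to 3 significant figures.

16.6 L

[OCl⁻]/[HOCl] = 10^(pH − pKa) = 10^(7.43 − 7.59) = 0.6918; fraction as HOCl = 1/(1 + 0.6918) = 0.5911.
Free chlorine required for 2.27 ppm HOCl: 2.27 / 0.5911 = 3.84 ppm.
FC to add: 3.84 − 0.6 = 3.24 mg/L as Cl₂.
Cl₂ equivalent: 3.24 mg/L × 785,000 L = 2544 g.
Product at 12.9% available Cl: 2544 / 0.129 = 19,720 g.
Volume: 19,720 g ÷ 1.19 g/mL = 16,570 mL.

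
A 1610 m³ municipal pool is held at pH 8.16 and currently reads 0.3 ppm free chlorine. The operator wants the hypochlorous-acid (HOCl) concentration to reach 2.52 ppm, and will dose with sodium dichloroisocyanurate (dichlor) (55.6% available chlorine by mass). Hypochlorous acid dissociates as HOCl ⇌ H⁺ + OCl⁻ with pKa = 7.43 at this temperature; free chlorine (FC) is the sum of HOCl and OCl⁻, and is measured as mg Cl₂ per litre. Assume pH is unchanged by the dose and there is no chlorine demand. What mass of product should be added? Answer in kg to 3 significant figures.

Volume: 1610 m³ = 1,610,000 L.
[OCl⁻]/[HOCl] = 10^(pH − pKa) = 10^(8.16 − 7.43) = 5.37; fraction as HOCl = 1/(1 + 5.37) = 0.157.
Free chlorine required for 2.52 ppm HOCl: 2.52 / 0.157 = 16.05 ppm.
FC to add: 16.05 − 0.3 = 15.75 mg/L as Cl₂.
Cl₂ equivalent: 15.75 mg/L × 1,610,000 L = 25,360 g.
Product at 55.6% available Cl: 25,360 / 0.556 = 45,620 g.

45.6 kg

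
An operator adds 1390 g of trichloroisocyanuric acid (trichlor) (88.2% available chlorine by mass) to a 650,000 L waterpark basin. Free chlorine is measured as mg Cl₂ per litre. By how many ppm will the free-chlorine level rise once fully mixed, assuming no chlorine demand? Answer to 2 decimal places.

1.89 ppm

Available chlorine delivered: 1390 g × 0.882 = 1226 g as Cl₂.
Concentration rise: 1226 g / 650,000 L = 1.886 mg/L = 1.89 ppm.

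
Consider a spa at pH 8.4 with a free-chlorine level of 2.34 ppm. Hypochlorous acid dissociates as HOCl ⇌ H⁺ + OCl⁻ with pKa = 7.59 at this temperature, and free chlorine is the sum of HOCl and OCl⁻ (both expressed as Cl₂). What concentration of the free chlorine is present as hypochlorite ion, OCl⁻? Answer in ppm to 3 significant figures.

[OCl⁻]/[HOCl] = 10^(pH − pKa) = 10^(8.4 − 7.59) = 10^0.81 = 6.457.
Fraction as HOCl = 1 / (1 + 6.457) = 0.1341.
OCl⁻ = (1 − 0.1341) × 2.34 ppm = 2.026 ppm.

2.03 ppm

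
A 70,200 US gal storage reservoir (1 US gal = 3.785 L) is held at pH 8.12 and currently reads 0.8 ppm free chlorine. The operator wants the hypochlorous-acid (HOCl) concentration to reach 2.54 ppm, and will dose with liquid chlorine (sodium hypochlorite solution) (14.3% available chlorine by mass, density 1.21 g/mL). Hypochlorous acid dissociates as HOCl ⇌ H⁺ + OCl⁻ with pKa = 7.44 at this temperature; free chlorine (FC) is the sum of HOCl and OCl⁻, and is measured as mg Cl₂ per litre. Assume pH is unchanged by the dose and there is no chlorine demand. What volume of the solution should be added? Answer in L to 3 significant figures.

Volume: 70,200 US gal × 3.785 L/gal = 265,707 L.
[OCl⁻]/[HOCl] = 10^(pH − pKa) = 10^(8.12 − 7.44) = 4.786; fraction as HOCl = 1/(1 + 4.786) = 0.1728.
Free chlorine required for 2.54 ppm HOCl: 2.54 / 0.1728 = 14.7 ppm.
FC to add: 14.7 − 0.8 = 13.9 mg/L as Cl₂.
Cl₂ equivalent: 13.9 mg/L × 265,707 L = 3693 g.
Product at 14.3% available Cl: 3693 / 0.143 = 25,820 g.
Volume: 25,820 g ÷ 1.21 g/mL = 21,340 mL.

21.3 L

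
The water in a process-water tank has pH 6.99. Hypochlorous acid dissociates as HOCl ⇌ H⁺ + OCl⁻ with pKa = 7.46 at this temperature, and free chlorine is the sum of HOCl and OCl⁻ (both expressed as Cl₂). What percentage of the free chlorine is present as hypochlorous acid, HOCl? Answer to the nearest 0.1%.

[OCl⁻]/[HOCl] = 10^(pH − pKa) = 10^(6.99 − 7.46) = 10^-0.47 = 0.3388.
Fraction as HOCl = 1 / (1 + 0.3388) = 0.7469.

74.7%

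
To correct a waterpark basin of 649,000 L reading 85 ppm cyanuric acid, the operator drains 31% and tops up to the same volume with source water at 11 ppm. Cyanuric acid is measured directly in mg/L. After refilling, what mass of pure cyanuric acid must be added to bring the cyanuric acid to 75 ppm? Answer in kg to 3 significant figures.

After draining 31% and refilling: 85 × 0.69 + 11 × 0.31 = 62.06 ppm.
Deficit to target: 75 − 62.06 = 12.94 mg/L.
Mass: 12.94 mg/L × 649,000 L = 8398 g cyanuric acid.

8.40 kg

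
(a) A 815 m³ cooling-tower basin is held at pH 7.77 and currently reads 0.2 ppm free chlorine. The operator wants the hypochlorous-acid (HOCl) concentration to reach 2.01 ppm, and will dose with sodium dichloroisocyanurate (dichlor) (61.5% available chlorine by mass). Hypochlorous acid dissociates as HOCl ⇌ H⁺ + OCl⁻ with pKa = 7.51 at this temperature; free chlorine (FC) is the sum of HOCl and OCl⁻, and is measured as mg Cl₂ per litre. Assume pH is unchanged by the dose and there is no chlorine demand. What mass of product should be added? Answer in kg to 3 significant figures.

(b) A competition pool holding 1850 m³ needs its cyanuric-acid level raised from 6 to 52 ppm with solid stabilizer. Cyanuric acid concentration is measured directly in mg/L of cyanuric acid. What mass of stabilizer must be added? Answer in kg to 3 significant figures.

(a) Volume: 815 m³ = 815,000 L.
(a) [OCl⁻]/[HOCl] = 10^(pH − pKa) = 10^(7.77 − 7.51) = 1.82; fraction as HOCl = 1/(1 + 1.82) = 0.3546.
(a) Free chlorine required for 2.01 ppm HOCl: 2.01 / 0.3546 = 5.668 ppm.
(a) FC to add: 5.668 − 0.2 = 5.468 mg/L as Cl₂.
(a) Cl₂ equivalent: 5.468 mg/L × 815,000 L = 4456 g.
(a) Product at 61.5% available Cl: 4456 / 0.615 = 7246 g.

(b) Volume: 1850 m³ = 1,850,000 L.
(b) CYA to add: (52 − 6) = 46 mg/L × 1,850,000 L = 85,100 g cyanuric acid.

(a) 7.25 kg; (b) 85.1 kg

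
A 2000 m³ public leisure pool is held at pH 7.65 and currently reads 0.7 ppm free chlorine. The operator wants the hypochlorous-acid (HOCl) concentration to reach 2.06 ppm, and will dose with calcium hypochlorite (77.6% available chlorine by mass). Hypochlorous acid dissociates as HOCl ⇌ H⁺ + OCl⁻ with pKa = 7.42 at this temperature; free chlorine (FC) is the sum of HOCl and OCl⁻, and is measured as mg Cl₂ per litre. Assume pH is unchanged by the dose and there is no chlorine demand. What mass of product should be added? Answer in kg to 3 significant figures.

12.5 kg

Volume: 2000 m³ = 2,000,000 L.
[OCl⁻]/[HOCl] = 10^(pH − pKa) = 10^(7.65 − 7.42) = 1.698; fraction as HOCl = 1/(1 + 1.698) = 0.3706.
Free chlorine required for 2.06 ppm HOCl: 2.06 / 0.3706 = 5.558 ppm.
FC to add: 5.558 − 0.7 = 4.858 mg/L as Cl₂.
Cl₂ equivalent: 4.858 mg/L × 2,000,000 L = 9717 g.
Product at 77.6% available Cl: 9717 / 0.776 = 12,520 g.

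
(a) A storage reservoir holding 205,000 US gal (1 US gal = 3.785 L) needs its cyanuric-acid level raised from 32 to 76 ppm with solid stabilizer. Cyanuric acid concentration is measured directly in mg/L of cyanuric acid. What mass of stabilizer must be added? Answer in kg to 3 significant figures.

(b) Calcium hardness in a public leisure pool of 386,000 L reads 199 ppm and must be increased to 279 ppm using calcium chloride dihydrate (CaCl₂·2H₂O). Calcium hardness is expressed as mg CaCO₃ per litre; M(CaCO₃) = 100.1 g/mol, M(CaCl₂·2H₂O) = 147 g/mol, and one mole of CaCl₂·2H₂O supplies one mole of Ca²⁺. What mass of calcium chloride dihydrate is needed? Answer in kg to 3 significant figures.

(a) Volume: 205,000 US gal × 3.785 L/gal = 775,925 L.
(a) CYA to add: (76 − 32) = 44 mg/L × 775,925 L = 34,140 g cyanuric acid.

(b) Hardness to add: (279 − 199) = 80 mg/L as CaCO₃ × 386,000 L = 30,880 g as CaCO₃.
(b) Moles of Ca²⁺ (1 mol Ca²⁺ ≡ 1 mol CaCO₃): 30,880 / 100.1 g/mol = 308.5 mol.
(b) Mass of CaCl₂·2H₂O: 308.5 × 147 = 45,350 g.

(a) 34.1 kg; (b) 45.3 kg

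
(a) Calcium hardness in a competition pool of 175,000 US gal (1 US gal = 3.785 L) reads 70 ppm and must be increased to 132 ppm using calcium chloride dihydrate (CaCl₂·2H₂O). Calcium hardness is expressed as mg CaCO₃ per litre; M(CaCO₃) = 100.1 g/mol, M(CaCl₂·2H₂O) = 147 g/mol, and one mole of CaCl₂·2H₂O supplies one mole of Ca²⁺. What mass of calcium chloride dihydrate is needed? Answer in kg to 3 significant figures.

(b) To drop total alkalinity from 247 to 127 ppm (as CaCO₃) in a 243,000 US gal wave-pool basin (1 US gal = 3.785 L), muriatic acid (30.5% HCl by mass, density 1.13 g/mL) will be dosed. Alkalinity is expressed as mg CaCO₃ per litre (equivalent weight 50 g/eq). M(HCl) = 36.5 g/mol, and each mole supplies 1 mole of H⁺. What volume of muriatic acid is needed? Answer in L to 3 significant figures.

(a) 60.3 kg; (b) 234 L

(a) Volume: 175,000 US gal × 3.785 L/gal = 662,375 L.
(a) Hardness to add: (132 − 70) = 62 mg/L as CaCO₃ × 662,375 L = 41,070 g as CaCO₃.
(a) Moles of Ca²⁺ (1 mol Ca²⁺ ≡ 1 mol CaCO₃): 41,070 / 100.1 g/mol = 410.3 mol.
(a) Mass of CaCl₂·2H₂O: 410.3 × 147 = 60,310 g.

(b) Volume: 243,000 US gal × 3.785 L/gal = 919,755 L.
(b) Alkalinity to neutralize: (247 − 127) = 120 mg/L as CaCO₃ × 919,755 L = 110,400 g as CaCO₃.
(b) Equivalents of H⁺ required: 110,400 ÷ 50 g/eq = 2207 eq = 2207 mol HCl.
(b) Mass of HCl: 2207 × 36.5 = 80,570 g.
(b) Mass of 30.5% solution: 80,570 / 0.305 = 264,200 g.
(b) Volume: 264,200 g ÷ 1.13 g/mL = 233,800 mL.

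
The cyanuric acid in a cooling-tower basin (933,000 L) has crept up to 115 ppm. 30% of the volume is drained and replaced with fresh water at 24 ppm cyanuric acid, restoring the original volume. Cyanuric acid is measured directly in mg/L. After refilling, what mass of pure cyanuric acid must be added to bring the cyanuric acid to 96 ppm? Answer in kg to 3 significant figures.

7.74 kg

After draining 30% and refilling: 115 × 0.70 + 24 × 0.30 = 87.7 ppm.
Deficit to target: 96 − 87.7 = 8.3 mg/L.
Mass: 8.3 mg/L × 933,000 L = 7744 g cyanuric acid.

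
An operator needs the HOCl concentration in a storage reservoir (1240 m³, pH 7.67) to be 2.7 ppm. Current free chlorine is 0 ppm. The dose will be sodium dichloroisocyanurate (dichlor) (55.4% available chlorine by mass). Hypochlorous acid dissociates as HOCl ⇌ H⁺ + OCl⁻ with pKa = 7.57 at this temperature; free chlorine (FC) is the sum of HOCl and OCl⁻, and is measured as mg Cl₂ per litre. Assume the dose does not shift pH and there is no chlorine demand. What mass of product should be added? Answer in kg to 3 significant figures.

13.7 kg

Volume: 1240 m³ = 1,240,000 L.
[OCl⁻]/[HOCl] = 10^(pH − pKa) = 10^(7.67 − 7.57) = 1.259; fraction as HOCl = 1/(1 + 1.259) = 0.4427.
Free chlorine required for 2.7 ppm HOCl: 2.7 / 0.4427 = 6.099 ppm.
FC to add: 6.099 − 0 = 6.099 mg/L as Cl₂.
Cl₂ equivalent: 6.099 mg/L × 1,240,000 L = 7563 g.
Product at 55.4% available Cl: 7563 / 0.554 = 13,650 g.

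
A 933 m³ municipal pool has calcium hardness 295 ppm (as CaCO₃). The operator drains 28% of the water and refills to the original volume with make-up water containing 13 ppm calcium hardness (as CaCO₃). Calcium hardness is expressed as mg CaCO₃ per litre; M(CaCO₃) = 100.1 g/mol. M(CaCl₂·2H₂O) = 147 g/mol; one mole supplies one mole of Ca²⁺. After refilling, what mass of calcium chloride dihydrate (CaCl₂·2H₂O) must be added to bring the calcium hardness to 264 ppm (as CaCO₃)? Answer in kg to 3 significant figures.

Volume: 933 m³ = 933,000 L.
After draining 28% and refilling: 295 × 0.72 + 13 × 0.28 = 216.04 ppm.
Deficit to target: 264 − 216.04 = 47.96 mg/L.
As CaCO₃: 47.96 mg/L × 933,000 L = 44,750 g; ÷ 100.1 = 447 mol Ca²⁺.
Mass: 447 × 147 = 65,710 g.

65.7 kg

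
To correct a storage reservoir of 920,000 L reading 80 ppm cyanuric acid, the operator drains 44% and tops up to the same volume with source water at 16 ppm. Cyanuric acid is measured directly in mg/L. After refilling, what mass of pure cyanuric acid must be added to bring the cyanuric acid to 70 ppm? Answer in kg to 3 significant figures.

16.7 kg

After draining 44% and refilling: 80 × 0.56 + 16 × 0.44 = 51.84 ppm.
Deficit to target: 70 − 51.84 = 18.16 mg/L.
Mass: 18.16 mg/L × 920,000 L = 16,710 g cyanuric acid.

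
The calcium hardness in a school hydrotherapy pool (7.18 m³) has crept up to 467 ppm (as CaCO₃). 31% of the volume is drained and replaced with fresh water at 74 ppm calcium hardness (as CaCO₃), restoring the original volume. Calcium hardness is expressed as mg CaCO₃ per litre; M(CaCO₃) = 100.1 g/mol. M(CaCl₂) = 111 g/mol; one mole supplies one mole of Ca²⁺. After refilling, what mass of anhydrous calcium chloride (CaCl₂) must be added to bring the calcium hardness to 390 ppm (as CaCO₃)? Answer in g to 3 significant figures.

357 g

Volume: 7.18 m³ = 7,180 L.
After draining 31% and refilling: 467 × 0.69 + 74 × 0.31 = 345.17 ppm.
Deficit to target: 390 − 345.17 = 44.83 mg/L.
As CaCO₃: 44.83 mg/L × 7,180 L = 321.9 g; ÷ 100.1 = 3.216 mol Ca²⁺.
Mass: 3.216 × 111 = 356.9 g.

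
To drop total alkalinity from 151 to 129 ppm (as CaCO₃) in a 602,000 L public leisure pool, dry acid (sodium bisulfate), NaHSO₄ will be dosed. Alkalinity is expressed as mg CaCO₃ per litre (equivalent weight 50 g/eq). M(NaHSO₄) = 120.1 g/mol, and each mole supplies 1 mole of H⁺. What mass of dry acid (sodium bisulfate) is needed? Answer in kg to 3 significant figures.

Alkalinity to neutralize: (151 − 129) = 22 mg/L as CaCO₃ × 602,000 L = 13,240 g as CaCO₃.
Equivalents of H⁺ required: 13,240 ÷ 50 g/eq = 264.9 eq = 264.9 mol NaHSO₄.
Mass of NaHSO₄: 264.9 × 120.1 = 31,810 g.

31.8 kg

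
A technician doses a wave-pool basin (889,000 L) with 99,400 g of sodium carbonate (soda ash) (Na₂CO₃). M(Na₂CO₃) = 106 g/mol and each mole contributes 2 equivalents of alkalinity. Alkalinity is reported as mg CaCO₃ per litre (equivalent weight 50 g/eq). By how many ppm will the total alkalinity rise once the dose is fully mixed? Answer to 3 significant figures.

105 ppm

Moles of Na₂CO₃: 99,400 g ÷ 106 g/mol = 937.7 mol → 1875 eq of alkalinity.
As CaCO₃: 1875 eq × 50 g/eq = 93,770 g.
Rise: 93,770 g / 889,000 L × 1000 = 105.5 mg/L.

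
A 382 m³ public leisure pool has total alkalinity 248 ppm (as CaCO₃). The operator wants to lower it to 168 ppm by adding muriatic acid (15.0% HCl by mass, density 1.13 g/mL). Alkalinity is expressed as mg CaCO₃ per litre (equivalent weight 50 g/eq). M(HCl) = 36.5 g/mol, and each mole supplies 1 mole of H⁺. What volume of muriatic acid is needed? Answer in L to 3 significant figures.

132 L

Volume: 382 m³ = 382,000 L.
Alkalinity to neutralize: (248 − 168) = 80 mg/L as CaCO₃ × 382,000 L = 30,560 g as CaCO₃.
Equivalents of H⁺ required: 30,560 ÷ 50 g/eq = 611.2 eq = 611.2 mol HCl.
Mass of HCl: 611.2 × 36.5 = 22,310 g.
Mass of 15.0% solution: 22,310 / 0.15 = 148,700 g.
Volume: 148,700 g ÷ 1.13 g/mL = 131,600 mL.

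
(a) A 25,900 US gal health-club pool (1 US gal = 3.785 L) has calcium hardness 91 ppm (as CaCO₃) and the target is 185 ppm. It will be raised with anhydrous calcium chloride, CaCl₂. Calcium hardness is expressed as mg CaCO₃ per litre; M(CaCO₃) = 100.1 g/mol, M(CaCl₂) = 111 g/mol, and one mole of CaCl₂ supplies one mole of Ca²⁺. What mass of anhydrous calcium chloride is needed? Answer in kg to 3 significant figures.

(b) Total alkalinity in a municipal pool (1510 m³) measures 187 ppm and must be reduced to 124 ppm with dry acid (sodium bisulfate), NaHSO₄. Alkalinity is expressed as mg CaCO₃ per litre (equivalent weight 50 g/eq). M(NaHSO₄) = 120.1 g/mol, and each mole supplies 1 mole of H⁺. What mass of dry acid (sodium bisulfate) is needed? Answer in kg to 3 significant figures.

(a) Volume: 25,900 US gal × 3.785 L/gal = 98,032 L.
(a) Hardness to add: (185 − 91) = 94 mg/L as CaCO₃ × 98,032 L = 9215 g as CaCO₃.
(a) Moles of Ca²⁺ (1 mol Ca²⁺ ≡ 1 mol CaCO₃): 9215 / 100.1 g/mol = 92.06 mol.
(a) Mass of CaCl₂: 92.06 × 111 = 10,220 g.

(b) Volume: 1510 m³ = 1,510,000 L.
(b) Alkalinity to neutralize: (187 − 124) = 63 mg/L as CaCO₃ × 1,510,000 L = 95,130 g as CaCO₃.
(b) Equivalents of H⁺ required: 95,130 ÷ 50 g/eq = 1903 eq = 1903 mol NaHSO₄.
(b) Mass of NaHSO₄: 1903 × 120.1 = 228,500 g.

(a) 10.2 kg; (b) 229 kg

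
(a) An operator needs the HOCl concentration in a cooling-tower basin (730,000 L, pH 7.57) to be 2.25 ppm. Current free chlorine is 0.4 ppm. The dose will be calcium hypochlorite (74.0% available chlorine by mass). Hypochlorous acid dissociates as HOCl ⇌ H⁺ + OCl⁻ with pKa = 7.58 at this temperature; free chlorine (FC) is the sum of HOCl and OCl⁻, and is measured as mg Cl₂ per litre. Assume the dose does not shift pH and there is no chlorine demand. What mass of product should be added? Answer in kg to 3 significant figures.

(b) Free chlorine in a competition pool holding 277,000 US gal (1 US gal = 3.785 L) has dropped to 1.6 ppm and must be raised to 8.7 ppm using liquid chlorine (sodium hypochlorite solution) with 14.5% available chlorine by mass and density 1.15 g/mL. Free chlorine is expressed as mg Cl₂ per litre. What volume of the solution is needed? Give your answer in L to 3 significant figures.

(a) 3.99 kg; (b) 44.6 L

(a) [OCl⁻]/[HOCl] = 10^(pH − pKa) = 10^(7.57 − 7.58) = 0.9772; fraction as HOCl = 1/(1 + 0.9772) = 0.5058.
(a) Free chlorine required for 2.25 ppm HOCl: 2.25 / 0.5058 = 4.449 ppm.
(a) FC to add: 4.449 − 0.4 = 4.049 mg/L as Cl₂.
(a) Cl₂ equivalent: 4.049 mg/L × 730,000 L = 2956 g.
(a) Product at 74.0% available Cl: 2956 / 0.74 = 3994 g.

(b) Volume: 277,000 US gal × 3.785 L/gal = 1,048,445 L.
(b) Chlorine deficit: 8.7 − 1.6 = 7.1 ppm = 7.1 mg/L as Cl₂.
(b) Cl₂ equivalent needed: 7.1 mg/L × 1,048,445 L = 7,444,000 mg = 7444 g.
(b) Product at 14.5% available chlorine: 7444 / 0.145 = 51,340 g.
(b) Volume at density 1.15 g/mL: 51,340 g ÷ 1.15 g/mL = 44,640 mL.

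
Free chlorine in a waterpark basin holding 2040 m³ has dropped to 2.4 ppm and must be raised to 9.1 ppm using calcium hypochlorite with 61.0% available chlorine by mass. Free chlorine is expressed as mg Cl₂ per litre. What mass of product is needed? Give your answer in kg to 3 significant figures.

22.4 kg

Volume: 2040 m³ = 2,040,000 L.
Chlorine deficit: 9.1 − 2.4 = 6.7 ppm = 6.7 mg/L as Cl₂.
Cl₂ equivalent needed: 6.7 mg/L × 2,040,000 L = 13,670,000 mg = 13,670 g.
Product at 61.0% available chlorine: 13,670 / 0.61 = 22,410 g.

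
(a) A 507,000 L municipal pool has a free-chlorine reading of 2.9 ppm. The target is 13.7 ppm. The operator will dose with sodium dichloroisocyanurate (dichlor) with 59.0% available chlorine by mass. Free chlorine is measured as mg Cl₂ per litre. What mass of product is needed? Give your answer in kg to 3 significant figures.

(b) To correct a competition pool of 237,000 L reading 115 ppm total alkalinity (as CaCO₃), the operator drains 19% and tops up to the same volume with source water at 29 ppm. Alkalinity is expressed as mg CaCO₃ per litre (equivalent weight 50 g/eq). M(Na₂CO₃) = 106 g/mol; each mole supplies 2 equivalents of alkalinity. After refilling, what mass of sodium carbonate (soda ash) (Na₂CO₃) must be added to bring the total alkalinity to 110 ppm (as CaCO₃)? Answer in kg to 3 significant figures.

(a) Chlorine deficit: 13.7 − 2.9 = 10.8 ppm = 10.8 mg/L as Cl₂.
(a) Cl₂ equivalent needed: 10.8 mg/L × 507,000 L = 5,476,000 mg = 5476 g.
(a) Product at 59.0% available chlorine: 5476 / 0.59 = 9281 g.

(b) After draining 19% and refilling: 115 × 0.81 + 29 × 0.19 = 98.66 ppm.
(b) Deficit to target: 110 − 98.66 = 11.34 mg/L.
(b) As CaCO₃: 11.34 mg/L × 237,000 L = 2688 g; ÷ 50 g/eq ÷ 2 = 26.88 mol Na₂CO₃.
(b) Mass: 26.88 × 106 = 2849 g.

(a) 9.28 kg; (b) 2.85 kg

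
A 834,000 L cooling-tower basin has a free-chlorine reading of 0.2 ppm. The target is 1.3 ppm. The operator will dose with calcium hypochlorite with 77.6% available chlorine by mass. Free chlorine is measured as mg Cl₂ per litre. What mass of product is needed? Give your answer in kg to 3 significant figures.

1.18 kg

Chlorine deficit: 1.3 − 0.2 = 1.1 ppm = 1.1 mg/L as Cl₂.
Cl₂ equivalent needed: 1.1 mg/L × 834,000 L = 917,400 mg = 917.4 g.
Product at 77.6% available chlorine: 917.4 / 0.776 = 1182 g.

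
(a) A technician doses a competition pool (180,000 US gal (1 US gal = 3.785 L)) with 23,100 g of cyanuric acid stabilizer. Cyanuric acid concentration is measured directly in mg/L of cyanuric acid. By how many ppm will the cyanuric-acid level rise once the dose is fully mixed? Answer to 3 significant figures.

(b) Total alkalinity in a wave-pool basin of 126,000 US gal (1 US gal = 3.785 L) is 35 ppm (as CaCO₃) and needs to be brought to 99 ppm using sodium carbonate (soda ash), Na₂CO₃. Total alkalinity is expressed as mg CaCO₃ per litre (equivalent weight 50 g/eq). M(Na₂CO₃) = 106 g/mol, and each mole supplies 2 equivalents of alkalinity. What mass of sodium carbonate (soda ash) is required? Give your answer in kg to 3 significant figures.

(a) 33.9 ppm; (b) 32.4 kg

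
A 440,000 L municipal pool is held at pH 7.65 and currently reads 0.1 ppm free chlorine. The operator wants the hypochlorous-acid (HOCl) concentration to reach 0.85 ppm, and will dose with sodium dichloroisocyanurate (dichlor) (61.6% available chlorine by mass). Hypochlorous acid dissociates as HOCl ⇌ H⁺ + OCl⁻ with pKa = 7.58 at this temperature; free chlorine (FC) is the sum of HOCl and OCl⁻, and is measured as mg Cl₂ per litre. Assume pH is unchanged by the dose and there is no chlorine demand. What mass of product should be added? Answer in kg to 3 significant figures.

1.25 kg

[OCl⁻]/[HOCl] = 10^(pH − pKa) = 10^(7.65 − 7.58) = 1.175; fraction as HOCl = 1/(1 + 1.175) = 0.4598.
Free chlorine required for 0.85 ppm HOCl: 0.85 / 0.4598 = 1.849 ppm.
FC to add: 1.849 − 0.1 = 1.749 mg/L as Cl₂.
Cl₂ equivalent: 1.749 mg/L × 440,000 L = 769.4 g.
Product at 61.6% available Cl: 769.4 / 0.616 = 1249 g.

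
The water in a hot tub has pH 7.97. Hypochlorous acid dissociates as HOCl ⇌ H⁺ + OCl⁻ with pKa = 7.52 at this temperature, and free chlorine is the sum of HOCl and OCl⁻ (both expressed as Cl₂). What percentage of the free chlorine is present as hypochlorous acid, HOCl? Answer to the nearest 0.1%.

26.2%

[OCl⁻]/[HOCl] = 10^(pH − pKa) = 10^(7.97 − 7.52) = 10^0.45 = 2.818.
Fraction as HOCl = 1 / (1 + 2.818) = 0.2619.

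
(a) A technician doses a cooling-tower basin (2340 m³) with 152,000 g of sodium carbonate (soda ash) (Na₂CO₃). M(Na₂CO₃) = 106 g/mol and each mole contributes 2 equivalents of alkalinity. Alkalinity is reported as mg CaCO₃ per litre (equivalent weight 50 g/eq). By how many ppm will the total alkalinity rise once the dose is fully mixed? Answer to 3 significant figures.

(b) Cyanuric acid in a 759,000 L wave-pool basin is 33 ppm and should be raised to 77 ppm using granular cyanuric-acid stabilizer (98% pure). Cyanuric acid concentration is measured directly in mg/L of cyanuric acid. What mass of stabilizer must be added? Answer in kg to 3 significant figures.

(a) 61.3 ppm; (b) 34.1 kg

(a) Volume: 2340 m³ = 2,340,000 L.
(a) Moles of Na₂CO₃: 152,000 g ÷ 106 g/mol = 1434 mol → 2868 eq of alkalinity.
(a) As CaCO₃: 2868 eq × 50 g/eq = 143,400 g.
(a) Rise: 143,400 g / 2,340,000 L × 1000 = 61.28 mg/L.

(b) CYA to add: (77 − 33) = 44 mg/L × 759,000 L = 33,400 g cyanuric acid.
(b) At 98% purity: 33,400 / 0.98 = 34,080 g product.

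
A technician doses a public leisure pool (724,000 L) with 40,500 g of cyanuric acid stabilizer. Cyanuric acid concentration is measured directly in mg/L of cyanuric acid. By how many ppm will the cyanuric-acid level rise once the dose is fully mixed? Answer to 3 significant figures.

Rise: 40,500 g / 724,000 L × 1000 = 55.94 mg/L.

55.9 ppm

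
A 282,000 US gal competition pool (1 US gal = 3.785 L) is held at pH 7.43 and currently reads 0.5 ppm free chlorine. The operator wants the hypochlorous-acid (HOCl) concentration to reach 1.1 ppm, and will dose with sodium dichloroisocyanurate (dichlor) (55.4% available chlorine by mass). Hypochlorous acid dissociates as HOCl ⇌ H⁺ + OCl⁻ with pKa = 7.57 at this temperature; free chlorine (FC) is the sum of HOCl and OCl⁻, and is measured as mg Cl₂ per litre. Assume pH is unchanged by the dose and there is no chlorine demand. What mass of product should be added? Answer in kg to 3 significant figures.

2.69 kg

Volume: 282,000 US gal × 3.785 L/gal = 1,067,370 L.
[OCl⁻]/[HOCl] = 10^(pH − pKa) = 10^(7.43 − 7.57) = 0.7244; fraction as HOCl = 1/(1 + 0.7244) = 0.5799.
Free chlorine required for 1.1 ppm HOCl: 1.1 / 0.5799 = 1.897 ppm.
FC to add: 1.897 − 0.5 = 1.397 mg/L as Cl₂.
Cl₂ equivalent: 1.397 mg/L × 1,067,370 L = 1491 g.
Product at 55.4% available Cl: 1491 / 0.554 = 2691 g.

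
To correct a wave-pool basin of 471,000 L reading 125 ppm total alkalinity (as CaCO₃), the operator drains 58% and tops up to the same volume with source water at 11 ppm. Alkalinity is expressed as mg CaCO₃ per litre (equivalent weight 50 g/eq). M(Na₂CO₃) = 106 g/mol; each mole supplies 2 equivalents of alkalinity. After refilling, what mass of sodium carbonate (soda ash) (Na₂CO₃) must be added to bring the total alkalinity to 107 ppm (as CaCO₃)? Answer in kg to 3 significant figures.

24.0 kg

After draining 58% and refilling: 125 × 0.42 + 11 × 0.58 = 58.88 ppm.
Deficit to target: 107 − 58.88 = 48.12 mg/L.
As CaCO₃: 48.12 mg/L × 471,000 L = 22,660 g; ÷ 50 g/eq ÷ 2 = 226.6 mol Na₂CO₃.
Mass: 226.6 × 106 = 24,020 g.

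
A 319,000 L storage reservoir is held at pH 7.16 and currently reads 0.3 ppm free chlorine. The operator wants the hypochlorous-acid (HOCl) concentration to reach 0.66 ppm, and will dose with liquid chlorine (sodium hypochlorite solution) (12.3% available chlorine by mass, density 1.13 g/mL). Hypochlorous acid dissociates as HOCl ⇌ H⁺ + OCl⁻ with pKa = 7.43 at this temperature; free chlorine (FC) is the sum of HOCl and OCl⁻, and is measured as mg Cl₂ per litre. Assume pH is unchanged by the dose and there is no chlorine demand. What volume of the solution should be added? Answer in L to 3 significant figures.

1.64 L

[OCl⁻]/[HOCl] = 10^(pH − pKa) = 10^(7.16 − 7.43) = 0.537; fraction as HOCl = 1/(1 + 0.537) = 0.6506.
Free chlorine required for 0.66 ppm HOCl: 0.66 / 0.6506 = 1.014 ppm.
FC to add: 1.014 − 0.3 = 0.7144 mg/L as Cl₂.
Cl₂ equivalent: 0.7144 mg/L × 319,000 L = 227.9 g.
Product at 12.3% available Cl: 227.9 / 0.123 = 1853 g.
Volume: 1853 g ÷ 1.13 g/mL = 1640 mL.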